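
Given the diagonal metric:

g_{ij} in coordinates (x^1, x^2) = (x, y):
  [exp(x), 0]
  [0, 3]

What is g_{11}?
With x^1 = x, x^2 = y, g_{11} = g_{xx} is the row-1, column-1 entry of the matrix.
g_{11} = exp(x)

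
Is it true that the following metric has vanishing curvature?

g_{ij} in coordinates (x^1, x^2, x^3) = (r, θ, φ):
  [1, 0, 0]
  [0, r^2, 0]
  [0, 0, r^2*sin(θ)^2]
Non-zero Christoffel symbols:
Γ^r_{θ θ} = -r
Γ^r_{φ φ} = -r*sin(θ)^2
Γ^θ_{r θ} = 1/r
Γ^θ_{φ φ} = -sin(2*θ)/2
Γ^φ_{r φ} = 1/r
Γ^φ_{θ φ} = 1/tan(θ)
Ricci tensor: R_{rr} = 0, R_{rθ} = 0, R_{rφ} = 0, R_{θθ} = 0, R_{θφ} = 0, R_{φφ} = 0
All R_{ij} vanish; in 3 dimensions the Riemann tensor is fully determined by the Ricci tensor, so R^i_{jkl} = 0: the metric is flat (curvilinear coordinates on flat space).
Yes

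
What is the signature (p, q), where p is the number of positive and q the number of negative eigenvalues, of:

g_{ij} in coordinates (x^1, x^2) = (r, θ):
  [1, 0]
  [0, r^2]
The metric is diagonal, so its eigenvalues are the diagonal entries: 1, r^2 (at a generic point, where coordinate-dependent entries are positive).
2 positive, 0 negative.
(2, 0) - Riemannian (positive definite)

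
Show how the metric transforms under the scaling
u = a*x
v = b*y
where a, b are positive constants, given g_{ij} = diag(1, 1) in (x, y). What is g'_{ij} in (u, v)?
Invert the transformation: x = u/a, y = v/b
g'_{ij} = (∂x^k/∂x'^i)(∂x^l/∂x'^j) g_{kl}; with g_{kl} = δ_{kl} this is Σ_k (∂x^k/∂x'^i)(∂x^k/∂x'^j).
Jacobian: ∂x/∂u = 1/a, ∂x/∂v = 0, ∂y/∂u = 0, ∂y/∂v = 1/b
g'_{uu} = (1/a)(1/a) + (0)(0) = 1/a^2
g'_{uv} = (1/a)(0) + (0)(1/b) = 0
g'_{vv} = (0)(0) + (1/b)(1/b) = 1/b^2
g'_{ij} = diag(1/a^2, 1/b^2)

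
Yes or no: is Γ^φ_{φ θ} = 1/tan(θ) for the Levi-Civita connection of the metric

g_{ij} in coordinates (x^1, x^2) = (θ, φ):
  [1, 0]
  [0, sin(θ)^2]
Γ^φ_{φ θ} = (1/2) g^{φφ} (∂_φ g_{φθ} + ∂_θ g_{φφ} - ∂_φ g_{φθ}) = (1/2)(1/sin(θ)^2)((0) + (sin(2*θ)) - (0)) = 1/tan(θ)
This equals the proposed value 1/tan(θ).
Yes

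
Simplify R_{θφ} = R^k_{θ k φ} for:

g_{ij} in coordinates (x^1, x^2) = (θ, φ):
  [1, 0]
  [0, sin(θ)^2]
Non-zero Christoffel symbols (Γ^k_{ij} = Γ^k_{ji}):
Γ^θ_{φ φ} = -sin(2*θ)/2
Γ^φ_{θ φ} = 1/tan(θ)
R^θ_{θ θ φ} = 0 (a repeated index in an antisymmetric pair)
R^φ_{θ φ φ} = 0 (a repeated index in an antisymmetric pair)
R_{θφ} = R^θ_{θ θ φ} + R^φ_{θ φ φ} = (0) + (0) = 0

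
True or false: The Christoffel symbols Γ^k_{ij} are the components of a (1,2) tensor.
Under a change of coordinates Γ picks up an inhomogeneous term ∂²x/∂x'∂x'; e.g. Γ = 0 in Cartesian coordinates but Γ^r_{θθ} = -r in polar coordinates on the same flat plane.
False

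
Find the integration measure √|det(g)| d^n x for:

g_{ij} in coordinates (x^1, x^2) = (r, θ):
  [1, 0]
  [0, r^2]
det(g) = r^2
√|det(g)| = r
Volume element: dV = r dr dθ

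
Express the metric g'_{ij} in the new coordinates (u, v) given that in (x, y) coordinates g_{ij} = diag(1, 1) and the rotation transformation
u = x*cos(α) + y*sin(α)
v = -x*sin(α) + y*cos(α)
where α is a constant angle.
Invert the transformation: x = u*cos(α) - v*sin(α), y = u*sin(α) + v*cos(α)
g'_{ij} = (∂x^k/∂x'^i)(∂x^l/∂x'^j) g_{kl}; with g_{kl} = δ_{kl} this is Σ_k (∂x^k/∂x'^i)(∂x^k/∂x'^j).
Jacobian: ∂x/∂u = cos(α), ∂x/∂v = -sin(α), ∂y/∂u = sin(α), ∂y/∂v = cos(α)
g'_{uu} = (cos(α))(cos(α)) + (sin(α))(sin(α)) = 1
g'_{uv} = (cos(α))(-sin(α)) + (sin(α))(cos(α)) = 0
g'_{vv} = (-sin(α))(-sin(α)) + (cos(α))(cos(α)) = 1
g'_{ij} = diag(1, 1)
The Euclidean metric is invariant under rotations.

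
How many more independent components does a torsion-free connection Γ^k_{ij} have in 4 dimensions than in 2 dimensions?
Independent components in n dimensions: n × n(n+1)/2 = n^2(n+1)/2.
4D: 4 × 10 = 40
2D: 2 × 3 = 6
Difference = 40 - 6 = 34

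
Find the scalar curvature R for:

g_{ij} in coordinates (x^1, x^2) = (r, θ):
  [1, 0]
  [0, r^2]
Non-zero Christoffel symbols (Γ^k_{ij} = Γ^k_{ji}):
Γ^r_{θ θ} = -r
Γ^θ_{r θ} = 1/r
Ricci tensor (R_{ij} = R^k_{ikj}): R_{rr} = 0, R_{rθ} = 0, R_{θθ} = 0
Inverse metric: g^{rr} = 1, g^{θθ} = 1/r^2
R = g^{ij} R_{ij} = (1)(0) + (1/r^2)(0) = 0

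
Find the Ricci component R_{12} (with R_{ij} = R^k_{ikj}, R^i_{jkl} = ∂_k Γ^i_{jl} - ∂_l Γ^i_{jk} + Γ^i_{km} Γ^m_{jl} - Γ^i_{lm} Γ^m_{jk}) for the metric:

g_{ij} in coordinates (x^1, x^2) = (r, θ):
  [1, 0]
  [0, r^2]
Non-zero Christoffel symbols (Γ^k_{ij} = Γ^k_{ji}):
Γ^r_{θ θ} = -r
Γ^θ_{r θ} = 1/r
R^r_{r r θ} = 0 (a repeated index in an antisymmetric pair)
R^θ_{r θ θ} = 0 (a repeated index in an antisymmetric pair)
R_{rθ} = R^r_{r r θ} + R^θ_{r θ θ} = (0) + (0) = 0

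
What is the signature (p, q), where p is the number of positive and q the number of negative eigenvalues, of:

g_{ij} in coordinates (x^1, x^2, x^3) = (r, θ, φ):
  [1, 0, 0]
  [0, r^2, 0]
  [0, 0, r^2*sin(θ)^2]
The metric is diagonal, so its eigenvalues are the diagonal entries: 1, r^2, r^2*sin(θ)^2 (at a generic point, where coordinate-dependent entries are positive).
3 positive, 0 negative.
(3, 0) - Riemannian (positive definite)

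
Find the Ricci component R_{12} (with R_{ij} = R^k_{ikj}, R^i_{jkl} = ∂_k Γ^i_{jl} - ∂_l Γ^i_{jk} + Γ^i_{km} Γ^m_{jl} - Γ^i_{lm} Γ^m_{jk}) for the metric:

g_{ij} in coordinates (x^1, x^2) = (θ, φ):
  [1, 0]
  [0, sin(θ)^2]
Non-zero Christoffel symbols (Γ^k_{ij} = Γ^k_{ji}):
Γ^θ_{φ φ} = -sin(2*θ)/2
Γ^φ_{θ φ} = 1/tan(θ)
R^θ_{θ θ φ} = 0 (a repeated index in an antisymmetric pair)
R^φ_{θ φ φ} = 0 (a repeated index in an antisymmetric pair)
R_{θφ} = R^θ_{θ θ φ} + R^φ_{θ φ φ} = (0) + (0) = 0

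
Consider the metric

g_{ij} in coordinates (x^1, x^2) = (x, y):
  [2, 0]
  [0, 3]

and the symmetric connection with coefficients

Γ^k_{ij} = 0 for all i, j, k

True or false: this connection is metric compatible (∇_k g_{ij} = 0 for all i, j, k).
Using ∇_k g_{ij} = ∂_k g_{ij} - Γ^m_{ki} g_{mj} - Γ^m_{kj} g_{im}:
e.g. ∇_y g_{xy} = (0) - (0) - (0) = 0
Every component ∇_k g_{ij} vanishes: the connection is metric compatible.
True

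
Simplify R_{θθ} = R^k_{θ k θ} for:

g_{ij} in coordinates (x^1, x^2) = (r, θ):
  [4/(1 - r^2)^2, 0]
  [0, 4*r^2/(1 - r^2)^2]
Non-zero Christoffel symbols (Γ^k_{ij} = Γ^k_{ji}):
Γ^r_{r r} = 2*r/(1 - r^2)
Γ^r_{θ θ} = (r^3 + r)/(r^2 - 1)
Γ^θ_{r θ} = (-r^2 - 1)/(r^3 - r)
R^r_{θ r θ} = ∂_r Γ^r_{θ θ} - ∂_θ Γ^r_{θ r} + Γ^r_{r m} Γ^m_{θ θ} - Γ^r_{θ m} Γ^m_{θ r}
  = ((r^4 - 4*r^2 - 1)/(r^2 - 1)^2) - (0) + (-2*r^2*(r^2 + 1)/(r^2 - 1)^2) - (-(r^2 + 1)^2/(r^2 - 1)^2) = -4*r^2/(r^2 - 1)^2
R^θ_{θ θ θ} = 0 (a repeated index in an antisymmetric pair)
R_{θθ} = R^r_{θ r θ} + R^θ_{θ θ θ} = (-4*r^2/(r^2 - 1)^2) + (0) = -4*r^2/(r^2 - 1)^2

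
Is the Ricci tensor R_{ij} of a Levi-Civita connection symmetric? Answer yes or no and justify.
R_{ij} = R^k_{ikj}; the pair symmetry R_{kilj} = R_{ljki} gives R_{ij} = R_{ji}.
Yes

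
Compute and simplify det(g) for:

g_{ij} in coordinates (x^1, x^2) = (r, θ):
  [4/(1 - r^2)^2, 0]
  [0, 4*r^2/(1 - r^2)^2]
For a 2×2 metric: det(g) = g_{11}·g_{22} - g_{12}·g_{21}
= (4/(1 - r^2)^2)·(4*r^2/(1 - r^2)^2) - (0)·(0)
= 16*r^2/(1 - r^2)^4 - 0
det(g) = 16*r^2/(1 - r^2)^4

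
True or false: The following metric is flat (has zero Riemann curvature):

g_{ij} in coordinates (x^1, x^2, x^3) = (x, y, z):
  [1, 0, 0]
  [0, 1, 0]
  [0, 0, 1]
All metric components are constant, so every Christoffel symbol vanishes and R^i_{jkl} = 0.
True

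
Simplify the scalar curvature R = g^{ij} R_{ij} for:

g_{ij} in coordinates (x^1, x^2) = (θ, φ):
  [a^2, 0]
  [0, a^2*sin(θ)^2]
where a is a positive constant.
Non-zero Christoffel symbols (Γ^k_{ij} = Γ^k_{ji}):
Γ^θ_{φ φ} = -sin(2*θ)/2
Γ^φ_{θ φ} = 1/tan(θ)
Ricci tensor (R_{ij} = R^k_{ikj}): R_{θθ} = 1, R_{θφ} = 0, R_{φφ} = sin(θ)^2
Inverse metric: g^{θθ} = 1/a^2, g^{φφ} = 1/(a^2*sin(θ)^2)
R = g^{ij} R_{ij} = (1/a^2)(1) + (1/(a^2*sin(θ)^2))(sin(θ)^2) = 2/a^2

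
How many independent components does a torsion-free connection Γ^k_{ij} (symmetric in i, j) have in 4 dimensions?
Γ^k_{ij} has n choices for the upper index and n(n+1)/2 independent symmetric lower index pairs.
Total = 4 × 4×5/2 = 4 × 10 = 40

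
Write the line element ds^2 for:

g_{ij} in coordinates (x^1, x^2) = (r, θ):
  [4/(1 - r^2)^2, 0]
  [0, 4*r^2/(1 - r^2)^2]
ds^2 = g_{ij} dx^i dx^j; only the non-zero components contribute.
ds^2 = (4/(1 - r^2)^2) dr^2 + (4*r^2/(1 - r^2)^2) dθ^2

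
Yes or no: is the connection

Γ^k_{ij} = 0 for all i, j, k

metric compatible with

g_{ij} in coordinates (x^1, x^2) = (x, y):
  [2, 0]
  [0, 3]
Using ∇_k g_{ij} = ∂_k g_{ij} - Γ^m_{ki} g_{mj} - Γ^m_{kj} g_{im}:
e.g. ∇_x g_{xy} = (0) - (0) - (0) = 0
Every component ∇_k g_{ij} vanishes: the connection is metric compatible.
Yes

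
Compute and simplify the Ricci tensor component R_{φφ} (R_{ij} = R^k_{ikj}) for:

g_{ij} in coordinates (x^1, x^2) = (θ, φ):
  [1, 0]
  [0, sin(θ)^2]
Non-zero Christoffel symbols (Γ^k_{ij} = Γ^k_{ji}):
Γ^θ_{φ φ} = -sin(2*θ)/2
Γ^φ_{θ φ} = 1/tan(θ)
R^θ_{φ θ φ} = ∂_θ Γ^θ_{φ φ} - ∂_φ Γ^θ_{φ θ} + Γ^θ_{θ m} Γ^m_{φ φ} - Γ^θ_{φ m} Γ^m_{φ θ}
  = (-cos(2*θ)) - (0) + (0) - (-cos(θ)^2) = sin(θ)^2
R^φ_{φ φ φ} = 0 (a repeated index in an antisymmetric pair)
R_{φφ} = R^θ_{φ θ φ} + R^φ_{φ φ φ} = (sin(θ)^2) + (0) = sin(θ)^2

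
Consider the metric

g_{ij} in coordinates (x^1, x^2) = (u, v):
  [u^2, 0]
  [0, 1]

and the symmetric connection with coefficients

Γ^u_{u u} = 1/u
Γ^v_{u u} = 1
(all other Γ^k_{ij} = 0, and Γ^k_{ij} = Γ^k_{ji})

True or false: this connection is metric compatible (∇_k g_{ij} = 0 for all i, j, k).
Using ∇_k g_{ij} = ∂_k g_{ij} - Γ^m_{ki} g_{mj} - Γ^m_{kj} g_{im}:
∇_u g_{uv} = (0) - (1) - (0) = -1 ≠ 0
So the connection is not metric compatible (it is not the Levi-Civita connection).
False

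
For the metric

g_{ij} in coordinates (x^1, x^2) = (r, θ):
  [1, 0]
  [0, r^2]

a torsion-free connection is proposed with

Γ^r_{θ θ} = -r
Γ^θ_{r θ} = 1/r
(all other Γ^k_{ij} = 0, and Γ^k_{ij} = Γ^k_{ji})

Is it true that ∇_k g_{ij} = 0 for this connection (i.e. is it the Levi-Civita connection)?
Using ∇_k g_{ij} = ∂_k g_{ij} - Γ^m_{ki} g_{mj} - Γ^m_{kj} g_{im}:
e.g. ∇_r g_{θθ} = (2*r) - (r) - (r) = 0
Every component ∇_k g_{ij} vanishes: the connection is metric compatible.
Yes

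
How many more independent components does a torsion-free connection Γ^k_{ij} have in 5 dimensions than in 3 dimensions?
Independent components in n dimensions: n × n(n+1)/2 = n^2(n+1)/2.
5D: 5 × 15 = 75
3D: 3 × 6 = 18
Difference = 75 - 18 = 57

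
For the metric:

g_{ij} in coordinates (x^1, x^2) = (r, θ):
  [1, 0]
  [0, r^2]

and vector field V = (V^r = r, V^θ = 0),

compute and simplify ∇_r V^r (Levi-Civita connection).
Non-zero Christoffel symbols:
Γ^r_{θ θ} = -r
Γ^θ_{r θ} = 1/r
∇_r V^r = ∂_r V^r + Γ^r_{r j} V^j
  = (1) + (0)(r) + (0)(0)
  = 1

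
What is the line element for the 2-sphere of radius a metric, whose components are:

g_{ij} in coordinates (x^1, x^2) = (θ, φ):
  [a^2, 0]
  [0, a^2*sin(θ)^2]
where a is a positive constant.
ds^2 = g_{ij} dx^i dx^j; only the non-zero components contribute.
ds^2 = a^2 dθ^2 + a^2*sin(θ)^2 dφ^2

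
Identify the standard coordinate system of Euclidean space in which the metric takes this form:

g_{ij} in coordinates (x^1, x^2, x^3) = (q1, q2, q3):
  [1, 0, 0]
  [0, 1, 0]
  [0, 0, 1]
All components are constant and the metric is the identity, i.e. orthonormal rectilinear coordinates.
Cartesian (3D) coordinates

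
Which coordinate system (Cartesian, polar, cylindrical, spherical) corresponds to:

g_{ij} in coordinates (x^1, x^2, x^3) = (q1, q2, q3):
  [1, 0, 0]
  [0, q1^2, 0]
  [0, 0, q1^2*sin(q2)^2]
The line element ds^2 = dq1^2 + q1^2 dq2^2 + q1^2 sin(q2)^2 dq3^2 is dr^2 + r^2 dθ^2 + r^2 sin(θ)^2 dφ^2 with q1 = r, q2 = θ, q3 = φ.
spherical coordinates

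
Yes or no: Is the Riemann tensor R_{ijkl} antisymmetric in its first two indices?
R_{ijkl} = -R_{jikl} (follows from metric compatibility).
Yes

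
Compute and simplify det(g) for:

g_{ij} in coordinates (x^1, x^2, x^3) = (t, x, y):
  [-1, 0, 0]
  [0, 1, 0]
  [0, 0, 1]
Diagonal metric: det(g) = g_{11}·g_{22}·g_{33}
= (-1)·(1)·(1)
det(g) = -1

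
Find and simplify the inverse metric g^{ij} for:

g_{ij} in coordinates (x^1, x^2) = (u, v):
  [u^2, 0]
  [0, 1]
The metric is diagonal, so g^{ij} is diagonal with entries 1/g_{ii}: diag(1/(u^2), 1).
g^{ij}:
  [1/u^2, 0]
  [0, 1]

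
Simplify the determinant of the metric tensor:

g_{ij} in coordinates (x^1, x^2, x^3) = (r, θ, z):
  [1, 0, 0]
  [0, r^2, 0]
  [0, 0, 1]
Diagonal metric: det(g) = g_{11}·g_{22}·g_{33}
= (1)·(r^2)·(1)
det(g) = r^2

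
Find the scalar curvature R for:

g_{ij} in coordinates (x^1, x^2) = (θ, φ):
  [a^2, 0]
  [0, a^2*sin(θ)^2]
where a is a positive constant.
Non-zero Christoffel symbols (Γ^k_{ij} = Γ^k_{ji}):
Γ^θ_{φ φ} = -sin(2*θ)/2
Γ^φ_{θ φ} = 1/tan(θ)
Ricci tensor (R_{ij} = R^k_{ikj}): R_{θθ} = 1, R_{θφ} = 0, R_{φφ} = sin(θ)^2
Inverse metric: g^{θθ} = 1/a^2, g^{φφ} = 1/(a^2*sin(θ)^2)
R = g^{ij} R_{ij} = (1/a^2)(1) + (1/(a^2*sin(θ)^2))(sin(θ)^2) = 2/a^2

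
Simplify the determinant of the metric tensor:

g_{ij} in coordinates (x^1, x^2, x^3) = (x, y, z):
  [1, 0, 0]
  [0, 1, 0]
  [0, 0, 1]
Diagonal metric: det(g) = g_{11}·g_{22}·g_{33}
= (1)·(1)·(1)
det(g) = 1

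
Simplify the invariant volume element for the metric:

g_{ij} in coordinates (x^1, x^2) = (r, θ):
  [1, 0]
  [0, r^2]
det(g) = r^2
√|det(g)| = r
Volume element: dV = r dr dθ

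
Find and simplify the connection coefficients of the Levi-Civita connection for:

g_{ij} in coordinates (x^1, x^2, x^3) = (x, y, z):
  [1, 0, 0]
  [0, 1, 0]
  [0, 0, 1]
Using Γ^k_{ij} = (1/2) g^{km} (∂_i g_{mj} + ∂_j g_{mi} - ∂_m g_{ij}); the metric is diagonal, so only the m = k term contributes.
Every metric component is constant, so all ∂_m g_{ij} = 0 and every Christoffel symbol vanishes.
All Christoffel symbols are zero.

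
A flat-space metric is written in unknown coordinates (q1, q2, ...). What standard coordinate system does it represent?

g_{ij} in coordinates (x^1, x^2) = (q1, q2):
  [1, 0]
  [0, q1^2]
The line element ds^2 = dq1^2 + q1^2 dq2^2 is dr^2 + r^2 dθ^2 with q1 = r, q2 = θ.
polar coordinates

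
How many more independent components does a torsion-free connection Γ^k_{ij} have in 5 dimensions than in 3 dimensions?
Independent components in n dimensions: n × n(n+1)/2 = n^2(n+1)/2.
5D: 5 × 15 = 75
3D: 3 × 6 = 18
Difference = 75 - 18 = 57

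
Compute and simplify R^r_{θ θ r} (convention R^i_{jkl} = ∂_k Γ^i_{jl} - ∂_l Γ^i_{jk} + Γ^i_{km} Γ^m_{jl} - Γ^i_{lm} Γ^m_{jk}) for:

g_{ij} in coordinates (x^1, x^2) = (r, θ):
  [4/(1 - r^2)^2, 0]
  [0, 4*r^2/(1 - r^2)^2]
Non-zero Christoffel symbols (Γ^k_{ij} = Γ^k_{ji}):
Γ^r_{r r} = 2*r/(1 - r^2)
Γ^r_{θ θ} = (r^3 + r)/(r^2 - 1)
Γ^θ_{r θ} = (-r^2 - 1)/(r^3 - r)
R^r_{θ θ r} = ∂_θ Γ^r_{θ r} - ∂_r Γ^r_{θ θ} + Γ^r_{θ m} Γ^m_{θ r} - Γ^r_{r m} Γ^m_{θ θ}
  = (0) - ((r^4 - 4*r^2 - 1)/(r^2 - 1)^2) + (-(r^2 + 1)^2/(r^2 - 1)^2) - (-2*r^2*(r^2 + 1)/(r^2 - 1)^2) = 4*r^2/(r^2 - 1)^2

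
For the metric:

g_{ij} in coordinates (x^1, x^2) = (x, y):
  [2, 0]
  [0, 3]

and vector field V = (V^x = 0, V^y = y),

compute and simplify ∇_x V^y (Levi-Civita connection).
All Christoffel symbols are zero.
∇_x V^y = ∂_x V^y + Γ^y_{x j} V^j
  = (0) + (0)(0) + (0)(y)
  = 0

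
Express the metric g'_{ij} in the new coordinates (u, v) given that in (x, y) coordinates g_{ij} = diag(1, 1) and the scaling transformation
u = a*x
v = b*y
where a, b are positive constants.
Invert the transformation: x = u/a, y = v/b
g'_{ij} = (∂x^k/∂x'^i)(∂x^l/∂x'^j) g_{kl}; with g_{kl} = δ_{kl} this is Σ_k (∂x^k/∂x'^i)(∂x^k/∂x'^j).
Jacobian: ∂x/∂u = 1/a, ∂x/∂v = 0, ∂y/∂u = 0, ∂y/∂v = 1/b
g'_{uu} = (1/a)(1/a) + (0)(0) = 1/a^2
g'_{uv} = (1/a)(0) + (0)(1/b) = 0
g'_{vv} = (0)(0) + (1/b)(1/b) = 1/b^2
g'_{ij} = diag(1/a^2, 1/b^2)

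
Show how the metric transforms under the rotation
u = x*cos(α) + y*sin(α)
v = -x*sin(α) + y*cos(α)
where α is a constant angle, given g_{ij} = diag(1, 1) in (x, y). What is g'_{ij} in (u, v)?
Invert the transformation: x = u*cos(α) - v*sin(α), y = u*sin(α) + v*cos(α)
g'_{ij} = (∂x^k/∂x'^i)(∂x^l/∂x'^j) g_{kl}; with g_{kl} = δ_{kl} this is Σ_k (∂x^k/∂x'^i)(∂x^k/∂x'^j).
Jacobian: ∂x/∂u = cos(α), ∂x/∂v = -sin(α), ∂y/∂u = sin(α), ∂y/∂v = cos(α)
g'_{uu} = (cos(α))(cos(α)) + (sin(α))(sin(α)) = 1
g'_{uv} = (cos(α))(-sin(α)) + (sin(α))(cos(α)) = 0
g'_{vv} = (-sin(α))(-sin(α)) + (cos(α))(cos(α)) = 1
g'_{ij} = diag(1, 1)
The Euclidean metric is invariant under rotations.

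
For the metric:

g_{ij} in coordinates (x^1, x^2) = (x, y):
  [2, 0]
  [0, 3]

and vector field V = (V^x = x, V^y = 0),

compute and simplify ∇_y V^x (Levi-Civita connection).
All Christoffel symbols are zero.
∇_y V^x = ∂_y V^x + Γ^x_{y j} V^j
  = (0) + (0)(x) + (0)(0)
  = 0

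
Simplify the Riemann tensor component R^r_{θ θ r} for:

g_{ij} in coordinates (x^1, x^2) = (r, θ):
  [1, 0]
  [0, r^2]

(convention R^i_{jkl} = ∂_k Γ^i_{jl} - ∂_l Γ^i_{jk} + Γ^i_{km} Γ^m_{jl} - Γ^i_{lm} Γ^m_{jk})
Non-zero Christoffel symbols (Γ^k_{ij} = Γ^k_{ji}):
Γ^r_{θ θ} = -r
Γ^θ_{r θ} = 1/r
R^r_{θ θ r} = ∂_θ Γ^r_{θ r} - ∂_r Γ^r_{θ θ} + Γ^r_{θ m} Γ^m_{θ r} - Γ^r_{r m} Γ^m_{θ θ}
  = (0) - (-1) + (-1) - (0) = 0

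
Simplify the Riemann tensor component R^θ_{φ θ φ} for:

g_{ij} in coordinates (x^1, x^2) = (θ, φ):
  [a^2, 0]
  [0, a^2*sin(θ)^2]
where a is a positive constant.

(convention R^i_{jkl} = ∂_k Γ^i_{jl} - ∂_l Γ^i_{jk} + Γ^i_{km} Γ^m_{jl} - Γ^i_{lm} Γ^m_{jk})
Non-zero Christoffel symbols (Γ^k_{ij} = Γ^k_{ji}):
Γ^θ_{φ φ} = -sin(2*θ)/2
Γ^φ_{θ φ} = 1/tan(θ)
R^θ_{φ θ φ} = ∂_θ Γ^θ_{φ φ} - ∂_φ Γ^θ_{φ θ} + Γ^θ_{θ m} Γ^m_{φ φ} - Γ^θ_{φ m} Γ^m_{φ θ}
  = (-cos(2*θ)) - (0) + (0) - (-cos(θ)^2) = sin(θ)^2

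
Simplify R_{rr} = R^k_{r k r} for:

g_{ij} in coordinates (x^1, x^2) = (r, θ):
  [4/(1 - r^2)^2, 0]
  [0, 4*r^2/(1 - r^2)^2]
Non-zero Christoffel symbols (Γ^k_{ij} = Γ^k_{ji}):
Γ^r_{r r} = 2*r/(1 - r^2)
Γ^r_{θ θ} = (r^3 + r)/(r^2 - 1)
Γ^θ_{r θ} = (-r^2 - 1)/(r^3 - r)
R^r_{r r r} = 0 (a repeated index in an antisymmetric pair)
R^θ_{r θ r} = ∂_θ Γ^θ_{r r} - ∂_r Γ^θ_{r θ} + Γ^θ_{θ m} Γ^m_{r r} - Γ^θ_{r m} Γ^m_{r θ}
  = (0) - ((r^4 + 4*r^2 - 1)/(r^3 - r)^2) + (2*(r^2 + 1)/(r^2 - 1)^2) - ((r^2 + 1)^2/(r^3 - r)^2) = -4/(r^2 - 1)^2
R_{rr} = R^r_{r r r} + R^θ_{r θ r} = (0) + (-4/(r^2 - 1)^2) = -4/(r^2 - 1)^2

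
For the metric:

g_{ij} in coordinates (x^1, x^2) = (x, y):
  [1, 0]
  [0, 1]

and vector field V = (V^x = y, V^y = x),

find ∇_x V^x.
All Christoffel symbols are zero.
∇_x V^x = ∂_x V^x + Γ^x_{x j} V^j
  = (0) + (0)(y) + (0)(x)
  = 0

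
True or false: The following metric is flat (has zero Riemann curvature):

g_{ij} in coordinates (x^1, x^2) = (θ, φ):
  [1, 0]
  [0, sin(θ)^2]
Non-zero Christoffel symbols:
Γ^θ_{φ φ} = -sin(2*θ)/2
Γ^φ_{θ φ} = 1/tan(θ)
Ricci tensor: R_{θθ} = 1, R_{θφ} = 0, R_{φφ} = sin(θ)^2
The Ricci tensor is non-zero, so the Riemann tensor is non-zero: not flat.
False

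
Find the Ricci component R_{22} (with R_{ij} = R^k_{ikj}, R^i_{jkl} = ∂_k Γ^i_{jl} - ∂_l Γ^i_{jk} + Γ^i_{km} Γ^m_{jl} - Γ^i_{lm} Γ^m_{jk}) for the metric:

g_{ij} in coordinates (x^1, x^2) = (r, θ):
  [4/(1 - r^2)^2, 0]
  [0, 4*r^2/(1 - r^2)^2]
Non-zero Christoffel symbols (Γ^k_{ij} = Γ^k_{ji}):
Γ^r_{r r} = 2*r/(1 - r^2)
Γ^r_{θ θ} = (r^3 + r)/(r^2 - 1)
Γ^θ_{r θ} = (-r^2 - 1)/(r^3 - r)
R^r_{θ r θ} = ∂_r Γ^r_{θ θ} - ∂_θ Γ^r_{θ r} + Γ^r_{r m} Γ^m_{θ θ} - Γ^r_{θ m} Γ^m_{θ r}
  = ((r^4 - 4*r^2 - 1)/(r^2 - 1)^2) - (0) + (-2*r^2*(r^2 + 1)/(r^2 - 1)^2) - (-(r^2 + 1)^2/(r^2 - 1)^2) = -4*r^2/(r^2 - 1)^2
R^θ_{θ θ θ} = 0 (a repeated index in an antisymmetric pair)
R_{θθ} = R^r_{θ r θ} + R^θ_{θ θ θ} = (-4*r^2/(r^2 - 1)^2) + (0) = -4*r^2/(r^2 - 1)^2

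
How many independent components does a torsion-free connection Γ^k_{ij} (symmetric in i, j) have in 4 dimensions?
Γ^k_{ij} has n choices for the upper index and n(n+1)/2 independent symmetric lower index pairs.
Total = 4 × 4×5/2 = 4 × 10 = 40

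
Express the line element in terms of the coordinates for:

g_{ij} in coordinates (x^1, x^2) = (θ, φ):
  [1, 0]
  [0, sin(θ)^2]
ds^2 = g_{ij} dx^i dx^j; only the non-zero components contribute.
ds^2 = dθ^2 + sin(θ)^2 dφ^2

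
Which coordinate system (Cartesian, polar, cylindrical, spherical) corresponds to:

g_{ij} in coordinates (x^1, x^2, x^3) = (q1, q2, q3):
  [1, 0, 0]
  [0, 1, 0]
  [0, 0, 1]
All components are constant and the metric is the identity, i.e. orthonormal rectilinear coordinates.
Cartesian (3D) coordinates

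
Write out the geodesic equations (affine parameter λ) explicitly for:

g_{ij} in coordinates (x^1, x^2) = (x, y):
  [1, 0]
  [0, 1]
Geodesic equation: d^2x^k/dλ^2 + Γ^k_{ij} (dx^i/dλ)(dx^j/dλ) = 0.
All Christoffel symbols vanish, so the geodesics are straight lines:
d^2x/dλ^2 = 0
d^2y/dλ^2 = 0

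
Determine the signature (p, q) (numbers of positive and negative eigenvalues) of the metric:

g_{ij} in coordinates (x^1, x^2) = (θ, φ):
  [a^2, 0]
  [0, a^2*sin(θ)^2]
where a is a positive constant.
The metric is diagonal, so its eigenvalues are the diagonal entries: a^2, a^2*sin(θ)^2 (at a generic point, where coordinate-dependent entries are positive).
2 positive, 0 negative.
(2, 0) - Riemannian (positive definite)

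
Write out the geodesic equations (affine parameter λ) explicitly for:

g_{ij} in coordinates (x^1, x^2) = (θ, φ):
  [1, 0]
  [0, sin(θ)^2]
Geodesic equation: d^2x^k/dλ^2 + Γ^k_{ij} (dx^i/dλ)(dx^j/dλ) = 0.
Non-zero Christoffel symbols:
Γ^θ_{φ φ} = -sin(2*θ)/2
Γ^φ_{θ φ} = 1/tan(θ)
Substituting (the symmetric pair Γ^k_{ij}, Γ^k_{ji} combines into a factor 2):
d^2θ/dλ^2 - (sin(2*θ)/2) (dφ/dλ)^2 = 0
d^2φ/dλ^2 + (2/tan(θ)) (dθ/dλ)(dφ/dλ) = 0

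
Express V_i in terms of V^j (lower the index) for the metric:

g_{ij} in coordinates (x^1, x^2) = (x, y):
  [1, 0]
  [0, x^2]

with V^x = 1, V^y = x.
V_i = g_{ij} V^j:
V_x = (1)(1) + (0)(x) = 1
V_y = (0)(1) + (x^2)(x) = x^3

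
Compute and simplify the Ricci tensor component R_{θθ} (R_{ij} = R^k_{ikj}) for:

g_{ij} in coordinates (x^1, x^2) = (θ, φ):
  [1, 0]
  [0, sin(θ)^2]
Non-zero Christoffel symbols (Γ^k_{ij} = Γ^k_{ji}):
Γ^θ_{φ φ} = -sin(2*θ)/2
Γ^φ_{θ φ} = 1/tan(θ)
R^θ_{θ θ θ} = 0 (a repeated index in an antisymmetric pair)
R^φ_{θ φ θ} = ∂_φ Γ^φ_{θ θ} - ∂_θ Γ^φ_{θ φ} + Γ^φ_{φ m} Γ^m_{θ θ} - Γ^φ_{θ m} Γ^m_{θ φ}
  = (0) - (-1/sin(θ)^2) + (0) - (1/tan(θ)^2) = 1
R_{θθ} = R^θ_{θ θ θ} + R^φ_{θ φ θ} = (0) + (1) = 1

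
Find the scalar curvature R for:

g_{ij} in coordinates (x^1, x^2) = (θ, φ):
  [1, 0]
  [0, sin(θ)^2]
Non-zero Christoffel symbols (Γ^k_{ij} = Γ^k_{ji}):
Γ^θ_{φ φ} = -sin(2*θ)/2
Γ^φ_{θ φ} = 1/tan(θ)
Ricci tensor (R_{ij} = R^k_{ikj}): R_{θθ} = 1, R_{θφ} = 0, R_{φφ} = sin(θ)^2
Inverse metric: g^{θθ} = 1, g^{φφ} = 1/sin(θ)^2
R = g^{ij} R_{ij} = (1)(1) + (1/sin(θ)^2)(sin(θ)^2) = 2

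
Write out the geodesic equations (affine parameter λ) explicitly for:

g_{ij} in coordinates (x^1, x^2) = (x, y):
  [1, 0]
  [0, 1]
Geodesic equation: d^2x^k/dλ^2 + Γ^k_{ij} (dx^i/dλ)(dx^j/dλ) = 0.
All Christoffel symbols vanish, so the geodesics are straight lines:
d^2x/dλ^2 = 0
d^2y/dλ^2 = 0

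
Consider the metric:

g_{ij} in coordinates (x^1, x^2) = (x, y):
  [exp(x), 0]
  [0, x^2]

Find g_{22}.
With x^1 = x, x^2 = y, g_{22} = g_{yy} is the row-2, column-2 entry of the matrix.
g_{22} = x^2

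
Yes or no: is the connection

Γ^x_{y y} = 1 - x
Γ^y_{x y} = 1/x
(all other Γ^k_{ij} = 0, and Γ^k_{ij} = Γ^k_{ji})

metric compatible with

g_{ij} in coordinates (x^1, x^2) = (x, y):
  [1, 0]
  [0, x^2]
Using ∇_k g_{ij} = ∂_k g_{ij} - Γ^m_{ki} g_{mj} - Γ^m_{kj} g_{im}:
∇_y g_{xy} = (0) - (x) - (1 - x) = -1 ≠ 0
So the connection is not metric compatible (it is not the Levi-Civita connection).
No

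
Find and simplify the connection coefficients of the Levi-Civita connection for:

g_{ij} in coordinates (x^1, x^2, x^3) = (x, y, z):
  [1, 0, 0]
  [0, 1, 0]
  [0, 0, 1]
Using Γ^k_{ij} = (1/2) g^{km} (∂_i g_{mj} + ∂_j g_{mi} - ∂_m g_{ij}); the metric is diagonal, so only the m = k term contributes.
Every metric component is constant, so all ∂_m g_{ij} = 0 and every Christoffel symbol vanishes.
All Christoffel symbols are zero.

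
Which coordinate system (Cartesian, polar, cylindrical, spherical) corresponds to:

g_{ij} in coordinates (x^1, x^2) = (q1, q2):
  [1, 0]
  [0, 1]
All components are constant and the metric is the identity, i.e. orthonormal rectilinear coordinates.
Cartesian (2D) coordinates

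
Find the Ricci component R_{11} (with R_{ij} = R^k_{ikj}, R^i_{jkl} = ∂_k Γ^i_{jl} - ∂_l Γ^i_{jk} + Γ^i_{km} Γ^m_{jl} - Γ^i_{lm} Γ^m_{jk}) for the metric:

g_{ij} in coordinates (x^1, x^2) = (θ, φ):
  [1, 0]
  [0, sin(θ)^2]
Non-zero Christoffel symbols (Γ^k_{ij} = Γ^k_{ji}):
Γ^θ_{φ φ} = -sin(2*θ)/2
Γ^φ_{θ φ} = 1/tan(θ)
R^θ_{θ θ θ} = 0 (a repeated index in an antisymmetric pair)
R^φ_{θ φ θ} = ∂_φ Γ^φ_{θ θ} - ∂_θ Γ^φ_{θ φ} + Γ^φ_{φ m} Γ^m_{θ θ} - Γ^φ_{θ m} Γ^m_{θ φ}
  = (0) - (-1/sin(θ)^2) + (0) - (1/tan(θ)^2) = 1
R_{θθ} = R^θ_{θ θ θ} + R^φ_{θ φ θ} = (0) + (1) = 1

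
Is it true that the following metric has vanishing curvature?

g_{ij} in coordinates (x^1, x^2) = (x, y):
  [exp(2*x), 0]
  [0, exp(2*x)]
Non-zero Christoffel symbols:
Γ^x_{x x} = 1
Γ^x_{y y} = -1
Γ^y_{x y} = 1
Ricci tensor: R_{xx} = 0, R_{xy} = 0, R_{yy} = 0
All R_{ij} vanish; in 2 dimensions the Riemann tensor is fully determined by the Ricci tensor, so R^i_{jkl} = 0: the metric is flat (curvilinear coordinates on flat space).
Yes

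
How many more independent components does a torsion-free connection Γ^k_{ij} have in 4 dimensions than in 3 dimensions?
Independent components in n dimensions: n × n(n+1)/2 = n^2(n+1)/2.
4D: 4 × 10 = 40
3D: 3 × 6 = 18
Difference = 40 - 18 = 22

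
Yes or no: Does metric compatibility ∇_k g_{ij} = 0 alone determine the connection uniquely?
One also needs vanishing torsion; metric compatibility plus torsion-freeness singles out the Levi-Civita connection.
No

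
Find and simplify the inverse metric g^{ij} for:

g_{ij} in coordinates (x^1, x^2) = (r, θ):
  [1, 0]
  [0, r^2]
The metric is diagonal, so g^{ij} is diagonal with entries 1/g_{ii}: diag(1, 1/(r^2)).
g^{ij}:
  [1, 0]
  [0, 1/r^2]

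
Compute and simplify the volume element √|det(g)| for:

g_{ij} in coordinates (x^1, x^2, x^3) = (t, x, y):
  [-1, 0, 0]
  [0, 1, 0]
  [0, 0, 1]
det(g) = -1
√|det(g)| = 1
Volume element: dV = 1 dt dx dy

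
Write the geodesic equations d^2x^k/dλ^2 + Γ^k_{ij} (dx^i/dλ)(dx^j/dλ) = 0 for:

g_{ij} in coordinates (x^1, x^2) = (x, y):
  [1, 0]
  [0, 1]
Geodesic equation: d^2x^k/dλ^2 + Γ^k_{ij} (dx^i/dλ)(dx^j/dλ) = 0.
All Christoffel symbols vanish, so the geodesics are straight lines:
d^2x/dλ^2 = 0
d^2y/dλ^2 = 0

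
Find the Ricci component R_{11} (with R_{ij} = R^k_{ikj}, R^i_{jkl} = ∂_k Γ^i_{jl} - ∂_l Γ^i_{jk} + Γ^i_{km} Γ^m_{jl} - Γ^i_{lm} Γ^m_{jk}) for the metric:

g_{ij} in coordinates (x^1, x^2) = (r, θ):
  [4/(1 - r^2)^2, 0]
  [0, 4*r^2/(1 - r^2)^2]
Non-zero Christoffel symbols (Γ^k_{ij} = Γ^k_{ji}):
Γ^r_{r r} = 2*r/(1 - r^2)
Γ^r_{θ θ} = (r^3 + r)/(r^2 - 1)
Γ^θ_{r θ} = (-r^2 - 1)/(r^3 - r)
R^r_{r r r} = 0 (a repeated index in an antisymmetric pair)
R^θ_{r θ r} = ∂_θ Γ^θ_{r r} - ∂_r Γ^θ_{r θ} + Γ^θ_{θ m} Γ^m_{r r} - Γ^θ_{r m} Γ^m_{r θ}
  = (0) - ((r^4 + 4*r^2 - 1)/(r^3 - r)^2) + (2*(r^2 + 1)/(r^2 - 1)^2) - ((r^2 + 1)^2/(r^3 - r)^2) = -4/(r^2 - 1)^2
R_{rr} = R^r_{r r r} + R^θ_{r θ r} = (0) + (-4/(r^2 - 1)^2) = -4/(r^2 - 1)^2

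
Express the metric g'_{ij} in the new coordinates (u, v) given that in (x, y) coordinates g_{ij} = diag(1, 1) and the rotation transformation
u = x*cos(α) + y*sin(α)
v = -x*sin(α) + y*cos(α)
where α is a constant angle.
Invert the transformation: x = u*cos(α) - v*sin(α), y = u*sin(α) + v*cos(α)
g'_{ij} = (∂x^k/∂x'^i)(∂x^l/∂x'^j) g_{kl}; with g_{kl} = δ_{kl} this is Σ_k (∂x^k/∂x'^i)(∂x^k/∂x'^j).
Jacobian: ∂x/∂u = cos(α), ∂x/∂v = -sin(α), ∂y/∂u = sin(α), ∂y/∂v = cos(α)
g'_{uu} = (cos(α))(cos(α)) + (sin(α))(sin(α)) = 1
g'_{uv} = (cos(α))(-sin(α)) + (sin(α))(cos(α)) = 0
g'_{vv} = (-sin(α))(-sin(α)) + (cos(α))(cos(α)) = 1
g'_{ij} = diag(1, 1)
The Euclidean metric is invariant under rotations.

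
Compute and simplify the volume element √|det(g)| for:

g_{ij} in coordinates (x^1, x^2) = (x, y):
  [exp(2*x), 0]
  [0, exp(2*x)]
det(g) = exp(4*x)
√|det(g)| = exp(2*x)
Volume element: dV = exp(2*x) dx dy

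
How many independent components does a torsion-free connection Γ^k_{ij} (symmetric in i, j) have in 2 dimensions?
Γ^k_{ij} has n choices for the upper index and n(n+1)/2 independent symmetric lower index pairs.
Total = 2 × 2×3/2 = 2 × 3 = 6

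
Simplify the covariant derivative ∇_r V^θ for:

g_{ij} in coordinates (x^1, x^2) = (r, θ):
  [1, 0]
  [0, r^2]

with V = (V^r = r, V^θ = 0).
Non-zero Christoffel symbols:
Γ^r_{θ θ} = -r
Γ^θ_{r θ} = 1/r
∇_r V^θ = ∂_r V^θ + Γ^θ_{r j} V^j
  = (0) + (0)(r) + (1/r)(0)
  = 0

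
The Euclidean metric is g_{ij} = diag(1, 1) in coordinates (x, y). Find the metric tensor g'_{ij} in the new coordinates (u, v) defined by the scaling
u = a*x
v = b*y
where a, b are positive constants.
Invert the transformation: x = u/a, y = v/b
g'_{ij} = (∂x^k/∂x'^i)(∂x^l/∂x'^j) g_{kl}; with g_{kl} = δ_{kl} this is Σ_k (∂x^k/∂x'^i)(∂x^k/∂x'^j).
Jacobian: ∂x/∂u = 1/a, ∂x/∂v = 0, ∂y/∂u = 0, ∂y/∂v = 1/b
g'_{uu} = (1/a)(1/a) + (0)(0) = 1/a^2
g'_{uv} = (1/a)(0) + (0)(1/b) = 0
g'_{vv} = (0)(0) + (1/b)(1/b) = 1/b^2
g'_{ij} = diag(1/a^2, 1/b^2)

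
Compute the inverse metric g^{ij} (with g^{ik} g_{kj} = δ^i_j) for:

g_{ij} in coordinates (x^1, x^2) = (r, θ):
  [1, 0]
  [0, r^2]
The metric is diagonal, so g^{ij} is diagonal with entries 1/g_{ii}: diag(1, 1/(r^2)).
g^{ij}:
  [1, 0]
  [0, 1/r^2]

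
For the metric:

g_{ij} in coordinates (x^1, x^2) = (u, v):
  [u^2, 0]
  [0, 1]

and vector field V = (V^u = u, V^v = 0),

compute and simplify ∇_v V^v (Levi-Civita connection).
Non-zero Christoffel symbols:
Γ^u_{u u} = 1/u
∇_v V^v = ∂_v V^v + Γ^v_{v j} V^j
  = (0) + (0)(u) + (0)(0)
  = 0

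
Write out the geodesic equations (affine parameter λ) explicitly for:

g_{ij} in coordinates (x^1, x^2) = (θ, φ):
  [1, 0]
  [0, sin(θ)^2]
Geodesic equation: d^2x^k/dλ^2 + Γ^k_{ij} (dx^i/dλ)(dx^j/dλ) = 0.
Non-zero Christoffel symbols:
Γ^θ_{φ φ} = -sin(2*θ)/2
Γ^φ_{θ φ} = 1/tan(θ)
Substituting (the symmetric pair Γ^k_{ij}, Γ^k_{ji} combines into a factor 2):
d^2θ/dλ^2 - (sin(2*θ)/2) (dφ/dλ)^2 = 0
d^2φ/dλ^2 + (2/tan(θ)) (dθ/dλ)(dφ/dλ) = 0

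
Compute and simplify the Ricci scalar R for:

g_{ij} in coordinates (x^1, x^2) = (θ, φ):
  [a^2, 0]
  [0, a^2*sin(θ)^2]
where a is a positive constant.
Non-zero Christoffel symbols (Γ^k_{ij} = Γ^k_{ji}):
Γ^θ_{φ φ} = -sin(2*θ)/2
Γ^φ_{θ φ} = 1/tan(θ)
Ricci tensor (R_{ij} = R^k_{ikj}): R_{θθ} = 1, R_{θφ} = 0, R_{φφ} = sin(θ)^2
Inverse metric: g^{θθ} = 1/a^2, g^{φφ} = 1/(a^2*sin(θ)^2)
R = g^{ij} R_{ij} = (1/a^2)(1) + (1/(a^2*sin(θ)^2))(sin(θ)^2) = 2/a^2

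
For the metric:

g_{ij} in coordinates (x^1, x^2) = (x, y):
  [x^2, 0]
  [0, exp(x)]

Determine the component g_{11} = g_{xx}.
With x^1 = x, x^2 = y, g_{11} = g_{xx} is the row-1, column-1 entry of the matrix.
g_{11} = x^2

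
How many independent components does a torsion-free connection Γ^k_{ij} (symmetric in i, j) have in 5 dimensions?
Γ^k_{ij} has n choices for the upper index and n(n+1)/2 independent symmetric lower index pairs.
Total = 5 × 5×6/2 = 5 × 15 = 75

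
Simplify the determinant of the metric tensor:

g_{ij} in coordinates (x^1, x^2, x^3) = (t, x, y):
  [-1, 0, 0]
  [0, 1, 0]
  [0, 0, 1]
Diagonal metric: det(g) = g_{11}·g_{22}·g_{33}
= (-1)·(1)·(1)
det(g) = -1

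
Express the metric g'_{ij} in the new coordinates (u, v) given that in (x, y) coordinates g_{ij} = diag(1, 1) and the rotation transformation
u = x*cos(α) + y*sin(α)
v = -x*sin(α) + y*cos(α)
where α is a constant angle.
Invert the transformation: x = u*cos(α) - v*sin(α), y = u*sin(α) + v*cos(α)
g'_{ij} = (∂x^k/∂x'^i)(∂x^l/∂x'^j) g_{kl}; with g_{kl} = δ_{kl} this is Σ_k (∂x^k/∂x'^i)(∂x^k/∂x'^j).
Jacobian: ∂x/∂u = cos(α), ∂x/∂v = -sin(α), ∂y/∂u = sin(α), ∂y/∂v = cos(α)
g'_{uu} = (cos(α))(cos(α)) + (sin(α))(sin(α)) = 1
g'_{uv} = (cos(α))(-sin(α)) + (sin(α))(cos(α)) = 0
g'_{vv} = (-sin(α))(-sin(α)) + (cos(α))(cos(α)) = 1
g'_{ij} = diag(1, 1)
The Euclidean metric is invariant under rotations.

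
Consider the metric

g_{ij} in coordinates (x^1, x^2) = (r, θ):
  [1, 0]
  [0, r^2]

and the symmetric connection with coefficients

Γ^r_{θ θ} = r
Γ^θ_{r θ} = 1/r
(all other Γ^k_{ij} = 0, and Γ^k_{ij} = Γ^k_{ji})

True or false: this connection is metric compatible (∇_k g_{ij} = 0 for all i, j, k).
Using ∇_k g_{ij} = ∂_k g_{ij} - Γ^m_{ki} g_{mj} - Γ^m_{kj} g_{im}:
∇_θ g_{rθ} = (0) - (r) - (r) = -2*r ≠ 0
So the connection is not metric compatible (it is not the Levi-Civita connection).
False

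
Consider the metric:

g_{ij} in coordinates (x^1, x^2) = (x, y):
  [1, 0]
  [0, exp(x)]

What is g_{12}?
With x^1 = x, x^2 = y, g_{12} = g_{xy} is the row-1, column-2 entry of the matrix.
g_{12} = 0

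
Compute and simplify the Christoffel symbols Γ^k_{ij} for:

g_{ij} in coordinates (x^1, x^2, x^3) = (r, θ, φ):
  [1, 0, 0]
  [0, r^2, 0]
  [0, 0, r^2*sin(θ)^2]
Using Γ^k_{ij} = (1/2) g^{km} (∂_i g_{mj} + ∂_j g_{mi} - ∂_m g_{ij}); the metric is diagonal, so only the m = k term contributes.
Non-zero symbols (using the symmetry Γ^k_{ij} = Γ^k_{ji}):
Γ^r_{θ θ} = (1/2) g^{rr} (∂_θ g_{rθ} + ∂_θ g_{rθ} - ∂_r g_{θθ}) = (1/2)(1)((0) + (0) - (2*r)) = -r
Γ^r_{φ φ} = (1/2) g^{rr} (∂_φ g_{rφ} + ∂_φ g_{rφ} - ∂_r g_{φφ}) = (1/2)(1)((0) + (0) - (2*r*sin(θ)^2)) = -r*sin(θ)^2
Γ^θ_{r θ} = (1/2) g^{θθ} (∂_r g_{θθ} + ∂_θ g_{θr} - ∂_θ g_{rθ}) = (1/2)(1/r^2)((2*r) + (0) - (0)) = 1/r
Γ^θ_{φ φ} = (1/2) g^{θθ} (∂_φ g_{θφ} + ∂_φ g_{θφ} - ∂_θ g_{φφ}) = (1/2)(1/r^2)((0) + (0) - (r^2*sin(2*θ))) = -sin(2*θ)/2
Γ^φ_{r φ} = (1/2) g^{φφ} (∂_r g_{φφ} + ∂_φ g_{φr} - ∂_φ g_{rφ}) = (1/2)(1/(r^2*sin(θ)^2))((2*r*sin(θ)^2) + (0) - (0)) = 1/r
Γ^φ_{θ φ} = (1/2) g^{φφ} (∂_θ g_{φφ} + ∂_φ g_{φθ} - ∂_φ g_{θφ}) = (1/2)(1/(r^2*sin(θ)^2))((r^2*sin(2*θ)) + (0) - (0)) = 1/tan(θ)
All other Christoffel symbols are zero.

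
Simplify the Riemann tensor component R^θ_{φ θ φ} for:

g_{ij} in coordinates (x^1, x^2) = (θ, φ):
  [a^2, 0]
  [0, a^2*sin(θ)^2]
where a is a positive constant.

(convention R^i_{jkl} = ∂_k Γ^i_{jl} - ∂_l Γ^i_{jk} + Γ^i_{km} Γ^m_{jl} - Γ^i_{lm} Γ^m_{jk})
Non-zero Christoffel symbols (Γ^k_{ij} = Γ^k_{ji}):
Γ^θ_{φ φ} = -sin(2*θ)/2
Γ^φ_{θ φ} = 1/tan(θ)
R^θ_{φ θ φ} = ∂_θ Γ^θ_{φ φ} - ∂_φ Γ^θ_{φ θ} + Γ^θ_{θ m} Γ^m_{φ φ} - Γ^θ_{φ m} Γ^m_{φ θ}
  = (-cos(2*θ)) - (0) + (0) - (-cos(θ)^2) = sin(θ)^2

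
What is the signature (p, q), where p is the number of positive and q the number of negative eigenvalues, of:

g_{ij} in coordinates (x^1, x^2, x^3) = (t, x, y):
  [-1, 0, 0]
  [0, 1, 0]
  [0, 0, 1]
The metric is diagonal, so its eigenvalues are the diagonal entries: -1, 1, 1 (at a generic point, where coordinate-dependent entries are positive).
2 positive, 1 negative.
(2, 1) - Lorentzian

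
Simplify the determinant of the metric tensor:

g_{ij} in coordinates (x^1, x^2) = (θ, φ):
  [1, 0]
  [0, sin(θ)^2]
For a 2×2 metric: det(g) = g_{11}·g_{22} - g_{12}·g_{21}
= (1)·(sin(θ)^2) - (0)·(0)
= sin(θ)^2 - 0
det(g) = sin(θ)^2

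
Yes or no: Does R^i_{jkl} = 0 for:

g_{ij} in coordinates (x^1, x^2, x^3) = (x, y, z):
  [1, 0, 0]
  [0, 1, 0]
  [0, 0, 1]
All metric components are constant, so every Christoffel symbol vanishes and R^i_{jkl} = 0.
Yes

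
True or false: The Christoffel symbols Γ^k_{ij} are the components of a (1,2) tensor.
Under a change of coordinates Γ picks up an inhomogeneous term ∂²x/∂x'∂x'; e.g. Γ = 0 in Cartesian coordinates but Γ^r_{θθ} = -r in polar coordinates on the same flat plane.
False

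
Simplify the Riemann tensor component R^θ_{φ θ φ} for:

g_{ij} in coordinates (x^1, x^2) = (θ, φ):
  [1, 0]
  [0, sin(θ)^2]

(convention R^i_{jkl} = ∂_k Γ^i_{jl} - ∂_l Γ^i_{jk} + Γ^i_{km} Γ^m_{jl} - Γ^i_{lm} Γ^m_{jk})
Non-zero Christoffel symbols (Γ^k_{ij} = Γ^k_{ji}):
Γ^θ_{φ φ} = -sin(2*θ)/2
Γ^φ_{θ φ} = 1/tan(θ)
R^θ_{φ θ φ} = ∂_θ Γ^θ_{φ φ} - ∂_φ Γ^θ_{φ θ} + Γ^θ_{θ m} Γ^m_{φ φ} - Γ^θ_{φ m} Γ^m_{φ θ}
  = (-cos(2*θ)) - (0) + (0) - (-cos(θ)^2) = sin(θ)^2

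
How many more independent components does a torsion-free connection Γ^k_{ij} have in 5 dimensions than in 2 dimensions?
Independent components in n dimensions: n × n(n+1)/2 = n^2(n+1)/2.
5D: 5 × 15 = 75
2D: 2 × 3 = 6
Difference = 75 - 6 = 69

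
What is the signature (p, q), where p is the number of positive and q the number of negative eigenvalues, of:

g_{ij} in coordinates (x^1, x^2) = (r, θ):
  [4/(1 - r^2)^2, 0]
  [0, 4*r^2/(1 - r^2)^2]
The metric is diagonal, so its eigenvalues are the diagonal entries: 4/(1 - r^2)^2, 4*r^2/(1 - r^2)^2 (at a generic point, where coordinate-dependent entries are positive).
2 positive, 0 negative.
(2, 0) - Riemannian (positive definite)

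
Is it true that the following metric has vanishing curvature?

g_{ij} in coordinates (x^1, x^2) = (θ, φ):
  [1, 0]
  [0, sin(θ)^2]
Non-zero Christoffel symbols:
Γ^θ_{φ φ} = -sin(2*θ)/2
Γ^φ_{θ φ} = 1/tan(θ)
Ricci tensor: R_{θθ} = 1, R_{θφ} = 0, R_{φφ} = sin(θ)^2
The Ricci tensor is non-zero, so the Riemann tensor is non-zero: not flat.
No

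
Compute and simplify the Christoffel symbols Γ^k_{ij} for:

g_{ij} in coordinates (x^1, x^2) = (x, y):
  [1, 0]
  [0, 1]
Using Γ^k_{ij} = (1/2) g^{km} (∂_i g_{mj} + ∂_j g_{mi} - ∂_m g_{ij}); the metric is diagonal, so only the m = k term contributes.
Every metric component is constant, so all ∂_m g_{ij} = 0 and every Christoffel symbol vanishes.
All Christoffel symbols are zero.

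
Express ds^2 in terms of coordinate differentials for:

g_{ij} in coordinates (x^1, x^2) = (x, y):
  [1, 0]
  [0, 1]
ds^2 = g_{ij} dx^i dx^j; only the non-zero components contribute.
ds^2 = dx^2 + dy^2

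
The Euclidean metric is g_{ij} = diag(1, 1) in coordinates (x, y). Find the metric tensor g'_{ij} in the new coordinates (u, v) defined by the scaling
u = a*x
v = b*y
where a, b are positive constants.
Invert the transformation: x = u/a, y = v/b
g'_{ij} = (∂x^k/∂x'^i)(∂x^l/∂x'^j) g_{kl}; with g_{kl} = δ_{kl} this is Σ_k (∂x^k/∂x'^i)(∂x^k/∂x'^j).
Jacobian: ∂x/∂u = 1/a, ∂x/∂v = 0, ∂y/∂u = 0, ∂y/∂v = 1/b
g'_{uu} = (1/a)(1/a) + (0)(0) = 1/a^2
g'_{uv} = (1/a)(0) + (0)(1/b) = 0
g'_{vv} = (0)(0) + (1/b)(1/b) = 1/b^2
g'_{ij} = diag(1/a^2, 1/b^2)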